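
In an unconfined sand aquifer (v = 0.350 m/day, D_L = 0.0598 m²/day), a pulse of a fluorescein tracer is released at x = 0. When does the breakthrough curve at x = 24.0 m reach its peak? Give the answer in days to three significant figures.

68.1 days

For the 1D instantaneous-source solution, setting ∂C/∂t = 0 at fixed x gives v²t² + 2Dt − x² = 0, so t = (√(D² + v²x²) − D)/v².
√(D² + v²x²) = √(0.0598² + 0.350² × 24.0²) = 8.400; v² = 0.1225.
t = (8.400 − 0.0598)/0.1225 = 68.1 days (vs. the pure-advection estimate x/v = 68.6 d).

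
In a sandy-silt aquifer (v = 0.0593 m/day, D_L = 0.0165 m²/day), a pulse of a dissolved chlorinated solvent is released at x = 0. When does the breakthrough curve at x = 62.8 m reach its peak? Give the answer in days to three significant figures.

For the 1D instantaneous-source solution, setting ∂C/∂t = 0 at fixed x gives v²t² + 2Dt − x² = 0, so t = (√(D² + v²x²) − D)/v².
√(D² + v²x²) = √(0.0165² + 0.0593² × 62.8²) = 3.724; v² = 0.00351649.
t = (3.724 − 0.0165)/0.00351649 = 1050 days (vs. the pure-advection estimate x/v = 1060 d).

1050 days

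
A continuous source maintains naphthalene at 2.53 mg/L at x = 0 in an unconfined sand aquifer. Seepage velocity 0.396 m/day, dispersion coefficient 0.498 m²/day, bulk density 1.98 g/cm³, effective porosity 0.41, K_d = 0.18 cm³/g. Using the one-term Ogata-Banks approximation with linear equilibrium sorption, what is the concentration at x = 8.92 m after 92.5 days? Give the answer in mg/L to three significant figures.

Retardation factor R = 1 + ρ_b·K_d/n = 1 + 1.98 × 0.18/0.41 = 1.869.
Sorption retards both mechanisms: v_R = v/R = 0.2119 m/day, D_R = D/R = 0.2665 m²/day.
v_R·t = 0.2119 × 92.5 = 19.60075 m; 2√(D_R t) = 9.930 m; argument = (8.92 − 19.60075)/9.930 = -1.076.
C = C₀ × ½·erfc(-1.076) = 2.53 × 0.9360 = 2.37 mg/L.

2.37 mg/L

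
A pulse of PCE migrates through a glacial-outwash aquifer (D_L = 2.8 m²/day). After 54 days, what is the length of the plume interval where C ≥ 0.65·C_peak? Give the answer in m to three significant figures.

The plume is Gaussian with σ = √(2Dt) = √(2 × 2.8 × 54) = 17.39 m.
C/C_peak = exp(−Δx²/(2σ²)) = 0.65 ⇒ Δx = σ·√(−2 ln 0.65) = 17.39 × 0.9282 = 16.14 m.
Width = 2Δx = 32.3 m.

32.3 m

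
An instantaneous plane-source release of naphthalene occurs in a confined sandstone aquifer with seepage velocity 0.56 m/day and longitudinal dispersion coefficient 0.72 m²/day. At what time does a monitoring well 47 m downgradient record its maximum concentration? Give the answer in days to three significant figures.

For the 1D instantaneous-source solution, setting ∂C/∂t = 0 at fixed x gives v²t² + 2Dt − x² = 0, so t = (√(D² + v²x²) − D)/v².
√(D² + v²x²) = √(0.72² + 0.56² × 47²) = 26.33; v² = 0.3136.
t = (26.33 − 0.72)/0.3136 = 81.7 days (vs. the pure-advection estimate x/v = 83.9 d).

81.7 days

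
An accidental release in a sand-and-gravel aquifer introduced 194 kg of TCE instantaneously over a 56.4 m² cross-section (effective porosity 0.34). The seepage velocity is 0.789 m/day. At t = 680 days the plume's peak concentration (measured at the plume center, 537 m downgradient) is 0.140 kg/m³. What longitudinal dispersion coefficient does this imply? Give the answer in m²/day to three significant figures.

0.611 m²/day

At the plume center C_max = M/(n_e·A·√(4πDt)), so D = M²/(4πt·(n_e·A·C_max)²).
n_e·A·C_max = 0.34 × 56.4 × 0.140 = 2.685 kg/m.
D = 194²/(4π × 680 × 2.685²) = 0.611 m²/day.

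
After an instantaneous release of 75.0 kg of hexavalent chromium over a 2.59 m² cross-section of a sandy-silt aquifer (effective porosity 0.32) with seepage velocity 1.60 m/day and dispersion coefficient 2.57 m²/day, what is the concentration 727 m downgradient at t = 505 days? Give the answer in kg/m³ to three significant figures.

For an instantaneous plane source, C(x,t) = M/(n_e·A·√(4πDt)) · exp(−(x−vt)²/(4Dt)), with n_e·A the pore (flow) area.
Plume center vt = 1.60 × 505 = 808 m, so the well at 727 m is 81 m upgradient of the peak.
√(4πDt) = 127.7 m, giving peak height M/(n_e·A·√(4πDt)) = 75.0/(0.32 × 2.59 × 127.7) = 0.7086 kg/m³.
(x−vt)²/(4Dt) = (-81)²/(4 × 2.57 × 505) = 1.264; exp(−1.264) = 0.2825.
C = 0.7086 × 0.2825 = 0.200 kg/m³.

0.200 kg/m³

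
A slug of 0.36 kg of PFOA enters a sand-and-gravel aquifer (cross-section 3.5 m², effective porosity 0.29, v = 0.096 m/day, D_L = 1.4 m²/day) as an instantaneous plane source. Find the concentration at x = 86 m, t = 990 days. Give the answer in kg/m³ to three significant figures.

For an instantaneous plane source, C(x,t) = M/(n_e·A·√(4πDt)) · exp(−(x−vt)²/(4Dt)), with n_e·A the pore (flow) area.
Plume center vt = 0.096 × 990 = 95.04 m, so the well at 86 m is 9.04 m upgradient of the peak.
√(4πDt) = 132.0 m, giving peak height M/(n_e·A·√(4πDt)) = 0.36/(0.29 × 3.5 × 132.0) = 0.002687 kg/m³.
(x−vt)²/(4Dt) = (-9.04)²/(4 × 1.4 × 990) = 0.01474; exp(−0.01474) = 0.9854.
C = 0.002687 × 0.9854 = 0.00265 kg/m³.

0.00265 kg/m³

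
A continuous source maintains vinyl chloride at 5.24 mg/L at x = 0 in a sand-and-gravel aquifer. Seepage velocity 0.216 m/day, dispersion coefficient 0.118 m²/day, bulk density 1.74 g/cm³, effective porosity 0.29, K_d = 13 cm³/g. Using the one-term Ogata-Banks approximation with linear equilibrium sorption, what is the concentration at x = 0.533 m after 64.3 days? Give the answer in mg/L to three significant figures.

1.09 mg/L

Retardation factor R = 1 + ρ_b·K_d/n = 1 + 1.74 × 13/0.29 = 79.00.
Sorption retards both mechanisms: v_R = v/R = 0.002734 m/day, D_R = D/R = 0.001494 m²/day.
v_R·t = 0.002734 × 64.3 = 0.1757962 m; 2√(D_R t) = 0.6199 m; argument = (0.533 − 0.1757962)/0.6199 = 0.5762.
C = C₀ × ½·erfc(0.5762) = 5.24 × 0.2076 = 1.09 mg/L.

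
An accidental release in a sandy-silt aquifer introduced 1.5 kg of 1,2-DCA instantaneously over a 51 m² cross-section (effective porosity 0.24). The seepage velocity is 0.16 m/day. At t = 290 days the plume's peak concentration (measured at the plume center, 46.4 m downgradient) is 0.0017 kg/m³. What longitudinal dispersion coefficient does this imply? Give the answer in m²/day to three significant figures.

At the plume center C_max = M/(n_e·A·√(4πDt)), so D = M²/(4πt·(n_e·A·C_max)²).
n_e·A·C_max = 0.24 × 51 × 0.0017 = 0.02081 kg/m.
D = 1.5²/(4π × 290 × 0.02081²) = 1.43 m²/day.

1.43 m²/day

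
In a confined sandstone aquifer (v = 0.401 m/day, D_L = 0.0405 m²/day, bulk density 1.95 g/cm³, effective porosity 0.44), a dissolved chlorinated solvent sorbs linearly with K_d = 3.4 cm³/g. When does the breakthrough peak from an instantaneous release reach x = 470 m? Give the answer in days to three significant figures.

Retardation factor R = 1 + ρ_b·K_d/n = 1 + 1.95 × 3.4/0.44 = 16.07.
Sorption retards both mechanisms: v_R = v/R = 0.02495 m/day, D_R = D/R = 0.002520 m²/day.
Peak time from v_R²t² + 2D_R t − x² = 0: t = (√(D_R² + v_R²x²) − D_R)/v_R².
√(D_R² + v_R²x²) = √(0.002520² + 0.02495² × 470²) = 11.73; v_R² = 0.0006225.
t = (11.73 − 0.002520)/0.0006225 = 18800 days.

18800 days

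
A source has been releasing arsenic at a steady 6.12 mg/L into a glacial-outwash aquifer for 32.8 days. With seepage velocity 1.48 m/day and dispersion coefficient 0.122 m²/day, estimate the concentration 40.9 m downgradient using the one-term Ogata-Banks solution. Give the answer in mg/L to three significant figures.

For a continuous step input, C/C₀ ≈ ½·erfc((x−vt)/(2√(Dt))).
vt = 1.48 × 32.8 = 48.544 m and 2√(Dt) = 2√(0.122 × 32.8) = 4.001 m.
Argument (x−vt)/(2√(Dt)) = (40.9 − 48.544)/4.001 = -1.911; ½·erfc(-1.911) = 0.9966.
C = 6.12 × 0.9966 = 6.10 mg/L.

6.10 mg/L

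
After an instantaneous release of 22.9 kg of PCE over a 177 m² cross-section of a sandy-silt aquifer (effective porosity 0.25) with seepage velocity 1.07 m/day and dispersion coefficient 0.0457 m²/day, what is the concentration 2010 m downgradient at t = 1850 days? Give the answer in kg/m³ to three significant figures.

For an instantaneous plane source, C(x,t) = M/(n_e·A·√(4πDt)) · exp(−(x−vt)²/(4Dt)), with n_e·A the pore (flow) area.
Plume center vt = 1.07 × 1850 = 1979.5 m, so the well at 2010 m is 30.5 m downgradient of the peak.
√(4πDt) = 32.59 m, giving peak height M/(n_e·A·√(4πDt)) = 22.9/(0.25 × 177 × 32.59) = 0.01588 kg/m³.
(x−vt)²/(4Dt) = (30.5)²/(4 × 0.0457 × 1850) = 2.751; exp(−2.751) = 0.06386.
C = 0.01588 × 0.06386 = 0.00101 kg/m³.

0.00101 kg/m³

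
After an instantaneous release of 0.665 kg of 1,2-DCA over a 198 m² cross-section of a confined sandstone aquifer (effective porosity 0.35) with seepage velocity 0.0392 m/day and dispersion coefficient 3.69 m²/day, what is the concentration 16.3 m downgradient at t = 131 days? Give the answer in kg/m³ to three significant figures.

For an instantaneous plane source, C(x,t) = M/(n_e·A·√(4πDt)) · exp(−(x−vt)²/(4Dt)), with n_e·A the pore (flow) area.
Plume center vt = 0.0392 × 131 = 5.1352 m, so the well at 16.3 m is 11.1648 m downgradient of the peak.
√(4πDt) = 77.94 m, giving peak height M/(n_e·A·√(4πDt)) = 0.665/(0.35 × 198 × 77.94) = 0.0001231 kg/m³.
(x−vt)²/(4Dt) = (11.1648)²/(4 × 3.69 × 131) = 0.06447; exp(−0.06447) = 0.9376.
C = 0.0001231 × 0.9376 = 0.000115 kg/m³.

0.000115 kg/m³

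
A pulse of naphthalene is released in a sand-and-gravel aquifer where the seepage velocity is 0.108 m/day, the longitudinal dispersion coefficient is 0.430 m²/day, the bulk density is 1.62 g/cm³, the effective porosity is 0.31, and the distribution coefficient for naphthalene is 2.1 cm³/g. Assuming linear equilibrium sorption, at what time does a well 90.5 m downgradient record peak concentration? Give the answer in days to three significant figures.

9600 days

Retardation factor R = 1 + ρ_b·K_d/n = 1 + 1.62 × 2.1/0.31 = 11.97.
Sorption retards both mechanisms: v_R = v/R = 0.009023 m/day, D_R = D/R = 0.03592 m²/day.
Peak time from v_R²t² + 2D_R t − x² = 0: t = (√(D_R² + v_R²x²) − D_R)/v_R².
√(D_R² + v_R²x²) = √(0.03592² + 0.009023² × 90.5²) = 0.8174; v_R² = 8.141e-05.
t = (0.8174 − 0.03592)/8.141e-05 = 9600 days.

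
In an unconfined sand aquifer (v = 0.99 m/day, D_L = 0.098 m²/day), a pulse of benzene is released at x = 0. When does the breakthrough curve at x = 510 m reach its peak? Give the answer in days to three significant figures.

515 days

For the 1D instantaneous-source solution, setting ∂C/∂t = 0 at fixed x gives v²t² + 2Dt − x² = 0, so t = (√(D² + v²x²) − D)/v².
√(D² + v²x²) = √(0.098² + 0.99² × 510²) = 504.9; v² = 0.9801.
t = (504.9 − 0.098)/0.9801 = 515 days (vs. the pure-advection estimate x/v = 515 d).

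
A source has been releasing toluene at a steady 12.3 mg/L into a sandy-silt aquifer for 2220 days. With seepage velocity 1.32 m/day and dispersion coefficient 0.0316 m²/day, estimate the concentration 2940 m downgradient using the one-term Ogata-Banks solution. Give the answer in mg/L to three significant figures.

2.57 mg/L

For a continuous step input, C/C₀ ≈ ½·erfc((x−vt)/(2√(Dt))).
vt = 1.32 × 2220 = 2930.4 m and 2√(Dt) = 2√(0.0316 × 2220) = 16.75 m.
Argument (x−vt)/(2√(Dt)) = (2940 − 2930.4)/16.75 = 0.5731; ½·erfc(0.5731) = 0.2088.
C = 12.3 × 0.2088 = 2.57 mg/L.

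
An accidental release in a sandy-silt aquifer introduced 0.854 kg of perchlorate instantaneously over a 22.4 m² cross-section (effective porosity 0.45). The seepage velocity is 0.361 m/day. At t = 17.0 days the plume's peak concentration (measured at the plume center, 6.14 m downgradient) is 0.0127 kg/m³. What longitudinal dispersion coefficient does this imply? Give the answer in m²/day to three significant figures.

At the plume center C_max = M/(n_e·A·√(4πDt)), so D = M²/(4πt·(n_e·A·C_max)²).
n_e·A·C_max = 0.45 × 22.4 × 0.0127 = 0.1280 kg/m.
D = 0.854²/(4π × 17.0 × 0.1280²) = 0.208 m²/day.

0.208 m²/day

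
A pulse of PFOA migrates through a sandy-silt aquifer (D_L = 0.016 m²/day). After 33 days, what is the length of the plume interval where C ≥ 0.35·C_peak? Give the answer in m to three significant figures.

The plume is Gaussian with σ = √(2Dt) = √(2 × 0.016 × 33) = 1.028 m.
C/C_peak = exp(−Δx²/(2σ²)) = 0.35 ⇒ Δx = σ·√(−2 ln 0.35) = 1.028 × 1.449 = 1.490 m.
Width = 2Δx = 2.98 m.

2.98 m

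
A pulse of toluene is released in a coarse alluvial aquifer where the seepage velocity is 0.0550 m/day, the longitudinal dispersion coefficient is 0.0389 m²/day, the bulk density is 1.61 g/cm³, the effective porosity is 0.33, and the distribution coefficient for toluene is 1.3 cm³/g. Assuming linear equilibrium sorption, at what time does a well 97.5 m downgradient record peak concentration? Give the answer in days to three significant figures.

Retardation factor R = 1 + ρ_b·K_d/n = 1 + 1.61 × 1.3/0.33 = 7.342.
Sorption retards both mechanisms: v_R = v/R = 0.007491 m/day, D_R = D/R = 0.005298 m²/day.
Peak time from v_R²t² + 2D_R t − x² = 0: t = (√(D_R² + v_R²x²) − D_R)/v_R².
√(D_R² + v_R²x²) = √(0.005298² + 0.007491² × 97.5²) = 0.7304; v_R² = 5.612e-05.
t = (0.7304 − 0.005298)/5.612e-05 = 12900 days.

12900 days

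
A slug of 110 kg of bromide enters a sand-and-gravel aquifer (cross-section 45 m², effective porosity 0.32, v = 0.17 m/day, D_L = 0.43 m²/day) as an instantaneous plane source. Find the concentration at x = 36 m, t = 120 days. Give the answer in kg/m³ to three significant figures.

0.0923 kg/m³

For an instantaneous plane source, C(x,t) = M/(n_e·A·√(4πDt)) · exp(−(x−vt)²/(4Dt)), with n_e·A the pore (flow) area.
Plume center vt = 0.17 × 120 = 20.4 m, so the well at 36 m is 15.6 m downgradient of the peak.
√(4πDt) = 25.46 m, giving peak height M/(n_e·A·√(4πDt)) = 110/(0.32 × 45 × 25.46) = 0.3000 kg/m³.
(x−vt)²/(4Dt) = (15.6)²/(4 × 0.43 × 120) = 1.179; exp(−1.179) = 0.3076.
C = 0.3000 × 0.3076 = 0.0923 kg/m³.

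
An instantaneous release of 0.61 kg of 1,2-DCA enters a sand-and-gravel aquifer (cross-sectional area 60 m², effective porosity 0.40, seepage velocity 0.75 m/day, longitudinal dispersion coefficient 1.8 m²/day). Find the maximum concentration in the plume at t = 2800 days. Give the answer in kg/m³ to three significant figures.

0.000101 kg/m³

The peak of an instantaneous 1D plume sits at x = vt; there the Gaussian factor is 1 and C_max = M/(n_e·A·√(4πDt)), where n_e·A is the pore area the mass is dissolved in.
√(4πDt) = √(4π × 1.8 × 2800) = 251.7 m, so C_max = 0.61/(0.40 × 60 × 251.7) = 0.000101 kg/m³.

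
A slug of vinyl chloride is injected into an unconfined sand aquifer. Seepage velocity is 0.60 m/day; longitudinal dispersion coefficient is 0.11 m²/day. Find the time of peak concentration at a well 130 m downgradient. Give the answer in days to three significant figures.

216 days

For the 1D instantaneous-source solution, setting ∂C/∂t = 0 at fixed x gives v²t² + 2Dt − x² = 0, so t = (√(D² + v²x²) − D)/v².
√(D² + v²x²) = √(0.11² + 0.60² × 130²) = 78.00; v² = 0.36.
t = (78.00 − 0.11)/0.36 = 216 days (vs. the pure-advection estimate x/v = 217 d).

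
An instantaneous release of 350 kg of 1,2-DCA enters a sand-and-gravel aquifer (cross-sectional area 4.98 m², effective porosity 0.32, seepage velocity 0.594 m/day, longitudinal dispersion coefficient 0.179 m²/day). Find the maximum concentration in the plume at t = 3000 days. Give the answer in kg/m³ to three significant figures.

2.67 kg/m³

The peak of an instantaneous 1D plume sits at x = vt; there the Gaussian factor is 1 and C_max = M/(n_e·A·√(4πDt)), where n_e·A is the pore area the mass is dissolved in.
√(4πDt) = √(4π × 0.179 × 3000) = 82.15 m, so C_max = 350/(0.32 × 4.98 × 82.15) = 2.67 kg/m³.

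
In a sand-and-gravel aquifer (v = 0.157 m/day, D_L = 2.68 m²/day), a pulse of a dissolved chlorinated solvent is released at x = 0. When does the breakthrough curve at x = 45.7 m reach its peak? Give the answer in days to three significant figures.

202 days

For the 1D instantaneous-source solution, setting ∂C/∂t = 0 at fixed x gives v²t² + 2Dt − x² = 0, so t = (√(D² + v²x²) − D)/v².
√(D² + v²x²) = √(2.68² + 0.157² × 45.7²) = 7.659; v² = 0.024649.
t = (7.659 − 2.68)/0.024649 = 202 days (vs. the pure-advection estimate x/v = 291 d).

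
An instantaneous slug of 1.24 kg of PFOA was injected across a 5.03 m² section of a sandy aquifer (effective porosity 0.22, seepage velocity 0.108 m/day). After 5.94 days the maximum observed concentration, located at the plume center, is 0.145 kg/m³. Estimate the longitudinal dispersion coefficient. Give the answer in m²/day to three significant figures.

0.800 m²/day

At the plume center C_max = M/(n_e·A·√(4πDt)), so D = M²/(4πt·(n_e·A·C_max)²).
n_e·A·C_max = 0.22 × 5.03 × 0.145 = 0.1605 kg/m.
D = 1.24²/(4π × 5.94 × 0.1605²) = 0.800 m²/day.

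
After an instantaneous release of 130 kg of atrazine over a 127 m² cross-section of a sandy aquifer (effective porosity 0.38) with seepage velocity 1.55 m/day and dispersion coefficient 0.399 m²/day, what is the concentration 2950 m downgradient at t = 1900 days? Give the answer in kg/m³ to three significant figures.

0.0274 kg/m³

For an instantaneous plane source, C(x,t) = M/(n_e·A·√(4πDt)) · exp(−(x−vt)²/(4Dt)), with n_e·A the pore (flow) area.
Plume center vt = 1.55 × 1900 = 2945 m, so the well at 2950 m is 5 m downgradient of the peak.
√(4πDt) = 97.60 m, giving peak height M/(n_e·A·√(4πDt)) = 130/(0.38 × 127 × 97.60) = 0.02760 kg/m³.
(x−vt)²/(4Dt) = (5)²/(4 × 0.399 × 1900) = 0.008244; exp(−0.008244) = 0.9918.
C = 0.02760 × 0.9918 = 0.0274 kg/m³.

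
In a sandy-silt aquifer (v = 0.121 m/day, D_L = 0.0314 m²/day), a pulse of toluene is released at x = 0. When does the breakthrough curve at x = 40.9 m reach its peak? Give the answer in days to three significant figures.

336 days

For the 1D instantaneous-source solution, setting ∂C/∂t = 0 at fixed x gives v²t² + 2Dt − x² = 0, so t = (√(D² + v²x²) − D)/v².
√(D² + v²x²) = √(0.0314² + 0.121² × 40.9²) = 4.949; v² = 0.014641.
t = (4.949 − 0.0314)/0.014641 = 336 days (vs. the pure-advection estimate x/v = 338 d).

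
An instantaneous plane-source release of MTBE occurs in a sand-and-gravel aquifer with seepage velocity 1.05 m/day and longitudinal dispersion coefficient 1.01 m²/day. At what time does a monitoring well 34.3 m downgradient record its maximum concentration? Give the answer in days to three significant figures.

For the 1D instantaneous-source solution, setting ∂C/∂t = 0 at fixed x gives v²t² + 2Dt − x² = 0, so t = (√(D² + v²x²) − D)/v².
√(D² + v²x²) = √(1.01² + 1.05² × 34.3²) = 36.03; v² = 1.1025.
t = (36.03 − 1.01)/1.1025 = 31.8 days (vs. the pure-advection estimate x/v = 32.7 d).

31.8 days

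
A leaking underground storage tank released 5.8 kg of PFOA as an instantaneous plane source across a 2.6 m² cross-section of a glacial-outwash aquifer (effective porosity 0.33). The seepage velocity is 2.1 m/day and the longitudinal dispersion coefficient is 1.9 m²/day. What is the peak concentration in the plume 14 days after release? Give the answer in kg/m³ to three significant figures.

0.370 kg/m³

The peak of an instantaneous 1D plume sits at x = vt; there the Gaussian factor is 1 and C_max = M/(n_e·A·√(4πDt)), where n_e·A is the pore area the mass is dissolved in.
√(4πDt) = √(4π × 1.9 × 14) = 18.28 m, so C_max = 5.8/(0.33 × 2.6 × 18.28) = 0.370 kg/m³.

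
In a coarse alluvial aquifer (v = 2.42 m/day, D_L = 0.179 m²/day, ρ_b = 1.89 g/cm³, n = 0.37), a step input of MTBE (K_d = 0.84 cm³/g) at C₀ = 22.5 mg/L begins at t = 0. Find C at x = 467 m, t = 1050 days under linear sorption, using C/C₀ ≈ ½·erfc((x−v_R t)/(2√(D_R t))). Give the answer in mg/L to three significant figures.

21.2 mg/L

Retardation factor R = 1 + ρ_b·K_d/n = 1 + 1.89 × 0.84/0.37 = 5.291.
Sorption retards both mechanisms: v_R = v/R = 0.4574 m/day, D_R = D/R = 0.03383 m²/day.
v_R·t = 0.4574 × 1050 = 480.27 m; 2√(D_R t) = 11.92 m; argument = (467 − 480.27)/11.92 = -1.113.
C = C₀ × ½·erfc(-1.113) = 22.5 × 0.9423 = 21.2 mg/L.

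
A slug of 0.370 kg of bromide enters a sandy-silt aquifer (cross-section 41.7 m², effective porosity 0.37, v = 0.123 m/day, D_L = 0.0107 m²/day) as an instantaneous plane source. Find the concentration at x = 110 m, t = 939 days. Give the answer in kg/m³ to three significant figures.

0.00101 kg/m³

For an instantaneous plane source, C(x,t) = M/(n_e·A·√(4πDt)) · exp(−(x−vt)²/(4Dt)), with n_e·A the pore (flow) area.
Plume center vt = 0.123 × 939 = 115.497 m, so the well at 110 m is 5.497 m upgradient of the peak.
√(4πDt) = 11.24 m, giving peak height M/(n_e·A·√(4πDt)) = 0.370/(0.37 × 41.7 × 11.24) = 0.002134 kg/m³.
(x−vt)²/(4Dt) = (-5.497)²/(4 × 0.0107 × 939) = 0.7519; exp(−0.7519) = 0.4715.
C = 0.002134 × 0.4715 = 0.00101 kg/m³.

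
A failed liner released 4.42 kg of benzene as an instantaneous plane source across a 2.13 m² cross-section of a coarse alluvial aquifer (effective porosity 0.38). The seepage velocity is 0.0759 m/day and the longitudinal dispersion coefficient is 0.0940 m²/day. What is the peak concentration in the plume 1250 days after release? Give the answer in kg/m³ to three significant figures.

0.142 kg/m³

The peak of an instantaneous 1D plume sits at x = vt; there the Gaussian factor is 1 and C_max = M/(n_e·A·√(4πDt)), where n_e·A is the pore area the mass is dissolved in.
√(4πDt) = √(4π × 0.0940 × 1250) = 38.43 m, so C_max = 4.42/(0.38 × 2.13 × 38.43) = 0.142 kg/m³.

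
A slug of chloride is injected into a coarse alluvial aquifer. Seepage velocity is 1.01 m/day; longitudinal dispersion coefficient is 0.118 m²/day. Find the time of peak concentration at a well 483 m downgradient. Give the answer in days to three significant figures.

478 days

For the 1D instantaneous-source solution, setting ∂C/∂t = 0 at fixed x gives v²t² + 2Dt − x² = 0, so t = (√(D² + v²x²) − D)/v².
√(D² + v²x²) = √(0.118² + 1.01² × 483²) = 487.8; v² = 1.0201.
t = (487.8 − 0.118)/1.0201 = 478 days (vs. the pure-advection estimate x/v = 478 d).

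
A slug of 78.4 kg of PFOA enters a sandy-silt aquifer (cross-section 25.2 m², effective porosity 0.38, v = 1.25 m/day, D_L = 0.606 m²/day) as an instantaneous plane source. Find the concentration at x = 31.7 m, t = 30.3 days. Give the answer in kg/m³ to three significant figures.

For an instantaneous plane source, C(x,t) = M/(n_e·A·√(4πDt)) · exp(−(x−vt)²/(4Dt)), with n_e·A the pore (flow) area.
Plume center vt = 1.25 × 30.3 = 37.875 m, so the well at 31.7 m is 6.175 m upgradient of the peak.
√(4πDt) = 15.19 m, giving peak height M/(n_e·A·√(4πDt)) = 78.4/(0.38 × 25.2 × 15.19) = 0.5390 kg/m³.
(x−vt)²/(4Dt) = (-6.175)²/(4 × 0.606 × 30.3) = 0.5192; exp(−0.5192) = 0.5950.
C = 0.5390 × 0.5950 = 0.321 kg/m³.

0.321 kg/m³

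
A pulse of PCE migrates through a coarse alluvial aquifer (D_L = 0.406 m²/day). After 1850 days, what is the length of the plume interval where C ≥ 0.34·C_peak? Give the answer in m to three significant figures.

The plume is Gaussian with σ = √(2Dt) = √(2 × 0.406 × 1850) = 38.76 m.
C/C_peak = exp(−Δx²/(2σ²)) = 0.34 ⇒ Δx = σ·√(−2 ln 0.34) = 38.76 × 1.469 = 56.94 m.
Width = 2Δx = 114 m.

114 m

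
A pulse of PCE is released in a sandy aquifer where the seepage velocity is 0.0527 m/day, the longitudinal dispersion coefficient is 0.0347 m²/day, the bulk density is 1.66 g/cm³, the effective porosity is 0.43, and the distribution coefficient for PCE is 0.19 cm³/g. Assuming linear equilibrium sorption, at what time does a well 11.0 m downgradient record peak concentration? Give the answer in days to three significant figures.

Retardation factor R = 1 + ρ_b·K_d/n = 1 + 1.66 × 0.19/0.43 = 1.733.
Sorption retards both mechanisms: v_R = v/R = 0.03041 m/day, D_R = D/R = 0.02002 m²/day.
Peak time from v_R²t² + 2D_R t − x² = 0: t = (√(D_R² + v_R²x²) − D_R)/v_R².
√(D_R² + v_R²x²) = √(0.02002² + 0.03041² × 11.0²) = 0.3351; v_R² = 0.0009248.
t = (0.3351 − 0.02002)/0.0009248 = 341 days.

341 days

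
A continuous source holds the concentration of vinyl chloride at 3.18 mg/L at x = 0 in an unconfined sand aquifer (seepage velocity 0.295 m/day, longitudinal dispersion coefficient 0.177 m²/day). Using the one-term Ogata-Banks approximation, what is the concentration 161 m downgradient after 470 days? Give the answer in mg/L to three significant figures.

0.132 mg/L

For a continuous step input, C/C₀ ≈ ½·erfc((x−vt)/(2√(Dt))).
vt = 0.295 × 470 = 138.65 m and 2√(Dt) = 2√(0.177 × 470) = 18.24 m.
Argument (x−vt)/(2√(Dt)) = (161 − 138.65)/18.24 = 1.225; ½·erfc(1.225) = 0.04160.
C = 3.18 × 0.04160 = 0.132 mg/L.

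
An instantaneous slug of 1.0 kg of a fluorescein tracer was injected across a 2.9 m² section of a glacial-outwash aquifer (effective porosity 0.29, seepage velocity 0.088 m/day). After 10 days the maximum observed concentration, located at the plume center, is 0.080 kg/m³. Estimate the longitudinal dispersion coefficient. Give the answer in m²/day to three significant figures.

1.76 m²/day

At the plume center C_max = M/(n_e·A·√(4πDt)), so D = M²/(4πt·(n_e·A·C_max)²).
n_e·A·C_max = 0.29 × 2.9 × 0.080 = 0.06728 kg/m.
D = 1.0²/(4π × 10 × 0.06728²) = 1.76 m²/day.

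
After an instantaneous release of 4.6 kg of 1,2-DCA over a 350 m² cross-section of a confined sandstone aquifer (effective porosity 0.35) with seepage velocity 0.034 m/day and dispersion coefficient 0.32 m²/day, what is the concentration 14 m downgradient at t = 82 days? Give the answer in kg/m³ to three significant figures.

For an instantaneous plane source, C(x,t) = M/(n_e·A·√(4πDt)) · exp(−(x−vt)²/(4Dt)), with n_e·A the pore (flow) area.
Plume center vt = 0.034 × 82 = 2.788 m, so the well at 14 m is 11.212 m downgradient of the peak.
√(4πDt) = 18.16 m, giving peak height M/(n_e·A·√(4πDt)) = 4.6/(0.35 × 350 × 18.16) = 0.002068 kg/m³.
(x−vt)²/(4Dt) = (11.212)²/(4 × 0.32 × 82) = 1.198; exp(−1.198) = 0.3018.
C = 0.002068 × 0.3018 = 0.000624 kg/m³.

0.000624 kg/m³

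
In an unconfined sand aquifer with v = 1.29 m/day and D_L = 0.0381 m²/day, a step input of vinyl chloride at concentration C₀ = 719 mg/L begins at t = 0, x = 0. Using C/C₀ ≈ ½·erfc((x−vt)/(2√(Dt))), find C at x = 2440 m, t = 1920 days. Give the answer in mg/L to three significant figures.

718 mg/L

For a continuous step input, C/C₀ ≈ ½·erfc((x−vt)/(2√(Dt))).
vt = 1.29 × 1920 = 2476.8 m and 2√(Dt) = 2√(0.0381 × 1920) = 17.11 m.
Argument (x−vt)/(2√(Dt)) = (2440 − 2476.8)/17.11 = -2.151; ½·erfc(-2.151) = 0.9988.
C = 719 × 0.9988 = 718 mg/L.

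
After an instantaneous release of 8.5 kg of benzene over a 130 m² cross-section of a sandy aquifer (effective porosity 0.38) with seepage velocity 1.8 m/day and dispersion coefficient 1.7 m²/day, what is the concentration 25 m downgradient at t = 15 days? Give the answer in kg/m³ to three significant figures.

0.00924 kg/m³

For an instantaneous plane source, C(x,t) = M/(n_e·A·√(4πDt)) · exp(−(x−vt)²/(4Dt)), with n_e·A the pore (flow) area.
Plume center vt = 1.8 × 15 = 27 m, so the well at 25 m is 2 m upgradient of the peak.
√(4πDt) = 17.90 m, giving peak height M/(n_e·A·√(4πDt)) = 8.5/(0.38 × 130 × 17.90) = 0.009613 kg/m³.
(x−vt)²/(4Dt) = (-2)²/(4 × 1.7 × 15) = 0.03922; exp(−0.03922) = 0.9615.
C = 0.009613 × 0.9615 = 0.00924 kg/m³.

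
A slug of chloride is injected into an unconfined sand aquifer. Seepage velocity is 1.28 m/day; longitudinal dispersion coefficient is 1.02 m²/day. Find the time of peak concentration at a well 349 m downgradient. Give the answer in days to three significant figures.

For the 1D instantaneous-source solution, setting ∂C/∂t = 0 at fixed x gives v²t² + 2Dt − x² = 0, so t = (√(D² + v²x²) − D)/v².
√(D² + v²x²) = √(1.02² + 1.28² × 349²) = 446.7; v² = 1.6384.
t = (446.7 − 1.02)/1.6384 = 272 days (vs. the pure-advection estimate x/v = 273 d).

272 days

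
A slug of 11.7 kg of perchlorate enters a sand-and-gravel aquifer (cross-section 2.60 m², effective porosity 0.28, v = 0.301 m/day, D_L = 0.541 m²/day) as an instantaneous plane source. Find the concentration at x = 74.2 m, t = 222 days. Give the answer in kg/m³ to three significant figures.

0.369 kg/m³

For an instantaneous plane source, C(x,t) = M/(n_e·A·√(4πDt)) · exp(−(x−vt)²/(4Dt)), with n_e·A the pore (flow) area.
Plume center vt = 0.301 × 222 = 66.822 m, so the well at 74.2 m is 7.378 m downgradient of the peak.
√(4πDt) = 38.85 m, giving peak height M/(n_e·A·√(4πDt)) = 11.7/(0.28 × 2.60 × 38.85) = 0.4137 kg/m³.
(x−vt)²/(4Dt) = (7.378)²/(4 × 0.541 × 222) = 0.1133; exp(−0.1133) = 0.8929.
C = 0.4137 × 0.8929 = 0.369 kg/m³.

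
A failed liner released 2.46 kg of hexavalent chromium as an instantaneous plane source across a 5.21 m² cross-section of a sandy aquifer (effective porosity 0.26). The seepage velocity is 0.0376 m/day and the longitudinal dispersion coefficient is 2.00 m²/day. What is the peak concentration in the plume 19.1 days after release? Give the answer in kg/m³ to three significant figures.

The peak of an instantaneous 1D plume sits at x = vt; there the Gaussian factor is 1 and C_max = M/(n_e·A·√(4πDt)), where n_e·A is the pore area the mass is dissolved in.
√(4πDt) = √(4π × 2.00 × 19.1) = 21.91 m, so C_max = 2.46/(0.26 × 5.21 × 21.91) = 0.0829 kg/m³.

0.0829 kg/m³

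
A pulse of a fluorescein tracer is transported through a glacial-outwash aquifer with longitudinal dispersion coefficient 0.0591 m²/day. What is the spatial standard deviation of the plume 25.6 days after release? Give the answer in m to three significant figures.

Dispersive spreading gives a Gaussian with σ² = 2Dt; advection only shifts the center.
σ = √(2 × 0.0591 × 25.6) = 1.74 m.

1.74 m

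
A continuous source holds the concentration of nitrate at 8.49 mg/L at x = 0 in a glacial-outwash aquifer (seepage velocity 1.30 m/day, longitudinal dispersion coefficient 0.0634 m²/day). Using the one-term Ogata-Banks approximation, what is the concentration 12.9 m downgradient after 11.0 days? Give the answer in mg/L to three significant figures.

7.49 mg/L

For a continuous step input, C/C₀ ≈ ½·erfc((x−vt)/(2√(Dt))).
vt = 1.30 × 11.0 = 14.3 m and 2√(Dt) = 2√(0.0634 × 11.0) = 1.670 m.
Argument (x−vt)/(2√(Dt)) = (12.9 − 14.3)/1.670 = -0.8383; ½·erfc(-0.8383) = 0.8821.
C = 8.49 × 0.8821 = 7.49 mg/L.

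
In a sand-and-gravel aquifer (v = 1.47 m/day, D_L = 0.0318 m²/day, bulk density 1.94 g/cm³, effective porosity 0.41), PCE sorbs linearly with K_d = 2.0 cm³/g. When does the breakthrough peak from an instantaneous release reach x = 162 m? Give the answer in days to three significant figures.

Retardation factor R = 1 + ρ_b·K_d/n = 1 + 1.94 × 2.0/0.41 = 10.46.
Sorption retards both mechanisms: v_R = v/R = 0.1405 m/day, D_R = D/R = 0.003040 m²/day.
Peak time from v_R²t² + 2D_R t − x² = 0: t = (√(D_R² + v_R²x²) − D_R)/v_R².
√(D_R² + v_R²x²) = √(0.003040² + 0.1405² × 162²) = 22.76; v_R² = 0.01974.
t = (22.76 − 0.003040)/0.01974 = 1150 days.

1150 days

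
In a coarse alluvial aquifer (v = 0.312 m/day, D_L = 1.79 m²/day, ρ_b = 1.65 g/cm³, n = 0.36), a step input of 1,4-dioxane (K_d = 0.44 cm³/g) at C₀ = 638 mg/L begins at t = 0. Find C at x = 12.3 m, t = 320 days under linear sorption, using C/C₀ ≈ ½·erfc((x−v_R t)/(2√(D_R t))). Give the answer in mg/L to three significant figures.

547 mg/L

Retardation factor R = 1 + ρ_b·K_d/n = 1 + 1.65 × 0.44/0.36 = 3.017.
Sorption retards both mechanisms: v_R = v/R = 0.1034 m/day, D_R = D/R = 0.5933 m²/day.
v_R·t = 0.1034 × 320 = 33.088 m; 2√(D_R t) = 27.56 m; argument = (12.3 − 33.088)/27.56 = -0.7543.
C = C₀ × ½·erfc(-0.7543) = 638 × 0.8570 = 547 mg/L.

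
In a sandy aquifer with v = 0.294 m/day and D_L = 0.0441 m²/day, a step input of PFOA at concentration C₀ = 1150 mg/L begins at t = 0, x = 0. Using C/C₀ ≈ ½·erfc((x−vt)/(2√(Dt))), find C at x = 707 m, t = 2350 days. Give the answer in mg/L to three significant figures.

For a continuous step input, C/C₀ ≈ ½·erfc((x−vt)/(2√(Dt))).
vt = 0.294 × 2350 = 690.9 m and 2√(Dt) = 2√(0.0441 × 2350) = 20.36 m.
Argument (x−vt)/(2√(Dt)) = (707 − 690.9)/20.36 = 0.7908; ½·erfc(0.7908) = 0.1317.
C = 1150 × 0.1317 = 151 mg/L.

151 mg/L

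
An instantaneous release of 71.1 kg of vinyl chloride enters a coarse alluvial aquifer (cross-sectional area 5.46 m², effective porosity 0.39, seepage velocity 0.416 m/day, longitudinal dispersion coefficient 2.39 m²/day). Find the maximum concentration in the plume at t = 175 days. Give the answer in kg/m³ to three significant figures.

0.461 kg/m³

The peak of an instantaneous 1D plume sits at x = vt; there the Gaussian factor is 1 and C_max = M/(n_e·A·√(4πDt)), where n_e·A is the pore area the mass is dissolved in.
√(4πDt) = √(4π × 2.39 × 175) = 72.50 m, so C_max = 71.1/(0.39 × 5.46 × 72.50) = 0.461 kg/m³.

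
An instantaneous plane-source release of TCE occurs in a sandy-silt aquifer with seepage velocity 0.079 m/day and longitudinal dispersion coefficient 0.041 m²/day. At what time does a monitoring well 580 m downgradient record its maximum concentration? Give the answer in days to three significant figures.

For the 1D instantaneous-source solution, setting ∂C/∂t = 0 at fixed x gives v²t² + 2Dt − x² = 0, so t = (√(D² + v²x²) − D)/v².
√(D² + v²x²) = √(0.041² + 0.079² × 580²) = 45.82; v² = 0.006241.
t = (45.82 − 0.041)/0.006241 = 7340 days (vs. the pure-advection estimate x/v = 7340 d).

7340 days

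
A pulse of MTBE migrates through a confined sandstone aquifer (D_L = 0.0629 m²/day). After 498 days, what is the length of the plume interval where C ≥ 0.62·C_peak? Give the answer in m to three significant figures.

15.5 m

The plume is Gaussian with σ = √(2Dt) = √(2 × 0.0629 × 498) = 7.915 m.
C/C_peak = exp(−Δx²/(2σ²)) = 0.62 ⇒ Δx = σ·√(−2 ln 0.62) = 7.915 × 0.9778 = 7.739 m.
Width = 2Δx = 15.5 m.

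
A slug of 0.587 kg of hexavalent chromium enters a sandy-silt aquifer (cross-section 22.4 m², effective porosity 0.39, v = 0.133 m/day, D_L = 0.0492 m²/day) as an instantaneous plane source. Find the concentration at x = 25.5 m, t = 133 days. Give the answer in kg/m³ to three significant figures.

For an instantaneous plane source, C(x,t) = M/(n_e·A·√(4πDt)) · exp(−(x−vt)²/(4Dt)), with n_e·A the pore (flow) area.
Plume center vt = 0.133 × 133 = 17.689 m, so the well at 25.5 m is 7.811 m downgradient of the peak.
√(4πDt) = 9.068 m, giving peak height M/(n_e·A·√(4πDt)) = 0.587/(0.39 × 22.4 × 9.068) = 0.007410 kg/m³.
(x−vt)²/(4Dt) = (7.811)²/(4 × 0.0492 × 133) = 2.331; exp(−2.331) = 0.09720.
C = 0.007410 × 0.09720 = 0.000720 kg/m³.

0.000720 kg/m³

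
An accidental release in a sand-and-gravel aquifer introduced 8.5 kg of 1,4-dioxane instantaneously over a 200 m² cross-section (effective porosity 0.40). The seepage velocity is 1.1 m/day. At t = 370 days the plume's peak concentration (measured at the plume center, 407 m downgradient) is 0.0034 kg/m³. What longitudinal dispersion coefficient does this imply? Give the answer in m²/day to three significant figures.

0.210 m²/day

At the plume center C_max = M/(n_e·A·√(4πDt)), so D = M²/(4πt·(n_e·A·C_max)²).
n_e·A·C_max = 0.40 × 200 × 0.0034 = 0.2720 kg/m.
D = 8.5²/(4π × 370 × 0.2720²) = 0.210 m²/day.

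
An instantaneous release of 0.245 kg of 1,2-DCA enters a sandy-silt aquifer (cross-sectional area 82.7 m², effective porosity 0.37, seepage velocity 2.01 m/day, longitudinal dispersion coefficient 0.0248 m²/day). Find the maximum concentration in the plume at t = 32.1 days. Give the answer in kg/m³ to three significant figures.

The peak of an instantaneous 1D plume sits at x = vt; there the Gaussian factor is 1 and C_max = M/(n_e·A·√(4πDt)), where n_e·A is the pore area the mass is dissolved in.
√(4πDt) = √(4π × 0.0248 × 32.1) = 3.163 m, so C_max = 0.245/(0.37 × 82.7 × 3.163) = 0.00253 kg/m³.

0.00253 kg/m³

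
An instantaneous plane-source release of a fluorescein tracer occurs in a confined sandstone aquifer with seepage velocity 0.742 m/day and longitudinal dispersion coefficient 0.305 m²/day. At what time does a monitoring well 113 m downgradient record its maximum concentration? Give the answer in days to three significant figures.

For the 1D instantaneous-source solution, setting ∂C/∂t = 0 at fixed x gives v²t² + 2Dt − x² = 0, so t = (√(D² + v²x²) − D)/v².
√(D² + v²x²) = √(0.305² + 0.742² × 113²) = 83.85; v² = 0.550564.
t = (83.85 − 0.305)/0.550564 = 152 days (vs. the pure-advection estimate x/v = 152 d).

152 days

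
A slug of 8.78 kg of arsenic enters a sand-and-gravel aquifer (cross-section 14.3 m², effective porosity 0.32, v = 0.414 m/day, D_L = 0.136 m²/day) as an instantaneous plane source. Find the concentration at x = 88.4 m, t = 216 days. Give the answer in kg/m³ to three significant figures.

0.0990 kg/m³

For an instantaneous plane source, C(x,t) = M/(n_e·A·√(4πDt)) · exp(−(x−vt)²/(4Dt)), with n_e·A the pore (flow) area.
Plume center vt = 0.414 × 216 = 89.424 m, so the well at 88.4 m is 1.024 m upgradient of the peak.
√(4πDt) = 19.21 m, giving peak height M/(n_e·A·√(4πDt)) = 8.78/(0.32 × 14.3 × 19.21) = 0.09988 kg/m³.
(x−vt)²/(4Dt) = (-1.024)²/(4 × 0.136 × 216) = 0.008924; exp(−0.008924) = 0.9911.
C = 0.09988 × 0.9911 = 0.0990 kg/m³.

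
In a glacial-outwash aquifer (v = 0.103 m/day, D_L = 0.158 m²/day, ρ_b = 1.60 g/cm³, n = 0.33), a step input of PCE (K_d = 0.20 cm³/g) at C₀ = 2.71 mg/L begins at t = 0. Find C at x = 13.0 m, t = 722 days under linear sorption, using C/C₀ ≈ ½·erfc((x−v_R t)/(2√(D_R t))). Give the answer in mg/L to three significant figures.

2.68 mg/L

Retardation factor R = 1 + ρ_b·K_d/n = 1 + 1.60 × 0.20/0.33 = 1.970.
Sorption retards both mechanisms: v_R = v/R = 0.05228 m/day, D_R = D/R = 0.08020 m²/day.
v_R·t = 0.05228 × 722 = 37.74616 m; 2√(D_R t) = 15.22 m; argument = (13.0 − 37.74616)/15.22 = -1.626.
C = C₀ × ½·erfc(-1.626) = 2.71 × 0.9893 = 2.68 mg/L.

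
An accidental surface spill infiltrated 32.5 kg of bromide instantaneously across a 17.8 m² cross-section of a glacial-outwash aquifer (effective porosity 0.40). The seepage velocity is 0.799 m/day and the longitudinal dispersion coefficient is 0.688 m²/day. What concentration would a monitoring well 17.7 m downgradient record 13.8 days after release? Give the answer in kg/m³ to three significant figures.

For an instantaneous plane source, C(x,t) = M/(n_e·A·√(4πDt)) · exp(−(x−vt)²/(4Dt)), with n_e·A the pore (flow) area.
Plume center vt = 0.799 × 13.8 = 11.0262 m, so the well at 17.7 m is 6.6738 m downgradient of the peak.
√(4πDt) = 10.92 m, giving peak height M/(n_e·A·√(4πDt)) = 32.5/(0.40 × 17.8 × 10.92) = 0.4180 kg/m³.
(x−vt)²/(4Dt) = (6.6738)²/(4 × 0.688 × 13.8) = 1.173; exp(−1.173) = 0.3094.
C = 0.4180 × 0.3094 = 0.129 kg/m³.

0.129 kg/m³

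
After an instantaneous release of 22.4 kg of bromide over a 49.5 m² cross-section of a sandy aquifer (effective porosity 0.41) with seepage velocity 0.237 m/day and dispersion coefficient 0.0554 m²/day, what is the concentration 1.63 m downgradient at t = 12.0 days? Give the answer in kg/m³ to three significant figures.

0.219 kg/m³

For an instantaneous plane source, C(x,t) = M/(n_e·A·√(4πDt)) · exp(−(x−vt)²/(4Dt)), with n_e·A the pore (flow) area.
Plume center vt = 0.237 × 12.0 = 2.844 m, so the well at 1.63 m is 1.214 m upgradient of the peak.
√(4πDt) = 2.890 m, giving peak height M/(n_e·A·√(4πDt)) = 22.4/(0.41 × 49.5 × 2.890) = 0.3819 kg/m³.
(x−vt)²/(4Dt) = (-1.214)²/(4 × 0.0554 × 12.0) = 0.5542; exp(−0.5542) = 0.5745.
C = 0.3819 × 0.5745 = 0.219 kg/m³.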